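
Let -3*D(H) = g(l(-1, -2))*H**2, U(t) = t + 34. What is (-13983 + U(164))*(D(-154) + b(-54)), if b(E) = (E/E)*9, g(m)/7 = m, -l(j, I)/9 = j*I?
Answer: -13730976585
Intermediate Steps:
l(j, I) = -9*I*j (l(j, I) = -9*j*I = -9*I*j)
g(m) = 7*m
b(E) = 9 (b(E) = 1*9 = 9)
U(t) = 34 + t
D(H) = 42*H**2 (D(H) = -7*(-9*(-2)*(-1))*H**2/3 = -7*(-18)*H**2/3 = -(-42)*H**2 = 42*H**2)
(-13983 + U(164))*(D(-154) + b(-54)) = (-13983 + (34 + 164))*(42*(-154)**2 + 9) = (-13983 + 198)*(42*23716 + 9) = -13785*(996072 + 9) = -13785*996081 = -13730976585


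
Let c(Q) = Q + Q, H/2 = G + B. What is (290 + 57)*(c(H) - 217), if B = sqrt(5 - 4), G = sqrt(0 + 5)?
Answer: -73911 + 1388*sqrt(5) ≈ -70807.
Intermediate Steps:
G = sqrt(5) ≈ 2.2361
B = 1 (B = sqrt(1) = 1)
H = 2 + 2*sqrt(5) (H = 2*(sqrt(5) + 1) = 2*(1 + sqrt(5)) = 2 + 2*sqrt(5) ≈ 6.4721)
c(Q) = 2*Q
(290 + 57)*(c(H) - 217) = (290 + 57)*(2*(2 + 2*sqrt(5)) - 217) = 347*((4 + 4*sqrt(5)) - 217) = 347*(-213 + 4*sqrt(5)) = -73911 + 1388*sqrt(5)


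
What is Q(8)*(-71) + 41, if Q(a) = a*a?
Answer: -4503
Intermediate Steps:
Q(a) = a²
Q(8)*(-71) + 41 = 8²*(-71) + 41 = 64*(-71) + 41 = -4544 + 41 = -4503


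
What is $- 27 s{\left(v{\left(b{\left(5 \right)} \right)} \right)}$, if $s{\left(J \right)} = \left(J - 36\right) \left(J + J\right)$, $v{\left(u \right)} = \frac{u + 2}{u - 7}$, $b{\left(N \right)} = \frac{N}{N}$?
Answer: $- \frac{1971}{2} \approx -985.5$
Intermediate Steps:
$b{\left(N \right)} = 1$
$v{\left(u \right)} = \frac{2 + u}{-7 + u}$
$s{\left(J \right)} = 2 J \left(-36 + J\right)$ ($s{\left(J \right)} = \left(-36 + J\right) 2 J = 2 J \left(-36 + J\right)$)
$- 27 s{\left(v{\left(b{\left(5 \right)} \right)} \right)} = - 27 \cdot 2 \frac{2 + 1}{-7 + 1} \left(-36 + \frac{2 + 1}{-7 + 1}\right) = - 27 \cdot 2 \frac{1}{-6} \cdot 3 \left(-36 + \frac{1}{-6} \cdot 3\right) = - 27 \cdot 2 \left(\left(- \frac{1}{6}\right) 3\right) \left(-36 - \frac{1}{2}\right) = - 27 \cdot 2 \left(- \frac{1}{2}\right) \left(-36 - \frac{1}{2}\right) = - 27 \cdot 2 \left(- \frac{1}{2}\right) \left(- \frac{73}{2}\right) = \left(-27\right) \frac{73}{2} = - \frac{1971}{2}$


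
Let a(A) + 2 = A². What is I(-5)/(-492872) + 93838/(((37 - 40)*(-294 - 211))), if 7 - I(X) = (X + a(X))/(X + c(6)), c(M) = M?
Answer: 46250139401/746701080 ≈ 61.939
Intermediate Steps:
a(A) = -2 + A²
I(X) = 7 - (-2 + X + X²)/(6 + X) (I(X) = 7 - (X + (-2 + X²))/(X + 6) = 7 - (-2 + X + X²)/(6 + X))
I(-5)/(-492872) + 93838/(((37 - 40)*(-294 - 211))) = ((44 - 1*(-5)² + 6*(-5))/(6 - 5))/(-492872) + 93838/(((37 - 40)*(-294 - 211))) = ((44 - 1*25 - 30)/1)*(-1/492872) + 93838/((-3*(-505))) = (1*(44 - 25 - 30))*(-1/492872) + 93838/1515 = (1*(-11))*(-1/492872) + 93838*(1/1515) = -11*(-1/492872) + 93838/1515 = 11/492872 + 93838/1515 = 46250139401/746701080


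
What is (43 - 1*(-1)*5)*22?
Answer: 1056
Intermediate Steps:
(43 - 1*(-1)*5)*22 = (43 + 1*5)*22 = (43 + 5)*22 = 48*22 = 1056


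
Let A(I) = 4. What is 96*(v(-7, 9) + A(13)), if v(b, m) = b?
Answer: -288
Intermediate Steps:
96*(v(-7, 9) + A(13)) = 96*(-7 + 4) = 96*(-3) = -288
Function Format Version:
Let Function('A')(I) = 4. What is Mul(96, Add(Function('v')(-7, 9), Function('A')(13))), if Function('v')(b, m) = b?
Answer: -288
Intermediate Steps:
Mul(96, Add(Function('v')(-7, 9), Function('A')(13))) = Mul(96, Add(-7, 4)) = Mul(96, -3) = -288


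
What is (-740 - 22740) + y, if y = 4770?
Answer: -18710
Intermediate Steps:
(-740 - 22740) + y = (-740 - 22740) + 4770 = -23480 + 4770 = -18710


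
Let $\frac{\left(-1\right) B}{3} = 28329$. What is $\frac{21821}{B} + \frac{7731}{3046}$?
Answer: $\frac{590567731}{258870402} \approx 2.2813$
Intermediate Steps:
$B = -84987$ ($B = \left(-3\right) 28329 = -84987$)
$\frac{21821}{B} + \frac{7731}{3046} = \frac{21821}{-84987} + \frac{7731}{3046} = 21821 \left(- \frac{1}{84987}\right) + 7731 \cdot \frac{1}{3046} = - \frac{21821}{84987} + \frac{7731}{3046} = \frac{590567731}{258870402}$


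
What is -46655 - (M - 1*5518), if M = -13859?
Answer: -27278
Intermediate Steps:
-46655 - (M - 1*5518) = -46655 - (-13859 - 1*5518) = -46655 - (-13859 - 5518) = -46655 - 1*(-19377) = -46655 + 19377 = -27278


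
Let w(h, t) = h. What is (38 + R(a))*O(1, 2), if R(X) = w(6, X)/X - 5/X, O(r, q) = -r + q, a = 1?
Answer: 39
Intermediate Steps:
O(r, q) = q - r
R(X) = 1/X (R(X) = 6/X - 5/X = 1/X)
(38 + R(a))*O(1, 2) = (38 + 1/1)*(2 - 1*1) = (38 + 1)*(2 - 1) = 39*1 = 39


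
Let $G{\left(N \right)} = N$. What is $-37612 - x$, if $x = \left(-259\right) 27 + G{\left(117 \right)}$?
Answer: $-30736$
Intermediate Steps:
$x = -6876$ ($x = \left(-259\right) 27 + 117 = -6993 + 117 = -6876$)
$-37612 - x = -37612 - -6876 = -37612 + 6876 = -30736$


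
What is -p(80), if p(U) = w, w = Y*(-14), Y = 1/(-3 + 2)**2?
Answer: 14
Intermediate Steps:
Y = 1 (Y = 1/(-1)**2 = 1/1 = 1*1 = 1)
w = -14 (w = 1*(-14) = -14)
p(U) = -14
-p(80) = -1*(-14) = 14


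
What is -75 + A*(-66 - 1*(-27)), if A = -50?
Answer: 1875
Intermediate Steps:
-75 + A*(-66 - 1*(-27)) = -75 - 50*(-66 - 1*(-27)) = -75 - 50*(-66 + 27) = -75 - 50*(-39) = -75 + 1950 = 1875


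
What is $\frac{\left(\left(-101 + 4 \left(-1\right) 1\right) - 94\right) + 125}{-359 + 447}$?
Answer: $- \frac{37}{44} \approx -0.84091$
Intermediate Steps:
$\frac{\left(\left(-101 + 4 \left(-1\right) 1\right) - 94\right) + 125}{-359 + 447} = \frac{\left(\left(-101 - 4\right) - 94\right) + 125}{88} = \left(\left(\left(-101 - 4\right) - 94\right) + 125\right) \frac{1}{88} = \left(\left(-105 - 94\right) + 125\right) \frac{1}{88} = \left(-199 + 125\right) \frac{1}{88} = \left(-74\right) \frac{1}{88} = - \frac{37}{44}$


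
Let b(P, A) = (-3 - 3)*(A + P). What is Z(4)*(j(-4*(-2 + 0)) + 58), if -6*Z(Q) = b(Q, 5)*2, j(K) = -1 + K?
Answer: 1170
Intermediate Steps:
b(P, A) = -6*A - 6*P (b(P, A) = -6*(A + P) = -6*A - 6*P)
Z(Q) = 10 + 2*Q (Z(Q) = -(-6*5 - 6*Q)*2/6 = -(-30 - 6*Q)*2/6 = -(-60 - 12*Q)/6 = 10 + 2*Q)
Z(4)*(j(-4*(-2 + 0)) + 58) = (10 + 2*4)*((-1 - 4*(-2 + 0)) + 58) = (10 + 8)*((-1 - 4*(-2)) + 58) = 18*((-1 + 8) + 58) = 18*(7 + 58) = 18*65 = 1170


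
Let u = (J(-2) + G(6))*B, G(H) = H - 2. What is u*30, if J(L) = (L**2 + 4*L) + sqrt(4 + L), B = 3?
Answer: 90*sqrt(2) ≈ 127.28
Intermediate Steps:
G(H) = -2 + H
J(L) = L**2 + sqrt(4 + L) + 4*L
u = 3*sqrt(2) (u = (((-2)**2 + sqrt(4 - 2) + 4*(-2)) + (-2 + 6))*3 = ((4 + sqrt(2) - 8) + 4)*3 = ((-4 + sqrt(2)) + 4)*3 = sqrt(2)*3 = 3*sqrt(2) ≈ 4.2426)
u*30 = (3*sqrt(2))*30 = 90*sqrt(2)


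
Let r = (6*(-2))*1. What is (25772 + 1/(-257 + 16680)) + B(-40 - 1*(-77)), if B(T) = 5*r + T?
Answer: 422875828/16423 ≈ 25749.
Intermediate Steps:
r = -12 (r = -12*1 = -12)
B(T) = -60 + T (B(T) = 5*(-12) + T = -60 + T)
(25772 + 1/(-257 + 16680)) + B(-40 - 1*(-77)) = (25772 + 1/(-257 + 16680)) + (-60 + (-40 - 1*(-77))) = (25772 + 1/16423) + (-60 + (-40 + 77)) = (25772 + 1/16423) + (-60 + 37) = 423253557/16423 - 23 = 422875828/16423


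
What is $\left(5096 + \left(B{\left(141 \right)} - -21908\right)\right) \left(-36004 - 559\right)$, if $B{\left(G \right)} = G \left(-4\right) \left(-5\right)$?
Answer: $-1090454912$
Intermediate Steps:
$B{\left(G \right)} = 20 G$ ($B{\left(G \right)} = - 4 G \left(-5\right) = 20 G$)
$\left(5096 + \left(B{\left(141 \right)} - -21908\right)\right) \left(-36004 - 559\right) = \left(5096 + \left(20 \cdot 141 - -21908\right)\right) \left(-36004 - 559\right) = \left(5096 + \left(2820 + 21908\right)\right) \left(-36004 - 559\right) = \left(5096 + 24728\right) \left(-36004 - 559\right) = 29824 \left(-36563\right) = -1090454912$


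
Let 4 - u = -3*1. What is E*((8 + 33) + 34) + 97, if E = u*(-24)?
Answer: -12503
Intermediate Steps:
u = 7 (u = 4 - (-3) = 4 - 1*(-3) = 4 + 3 = 7)
E = -168 (E = 7*(-24) = -168)
E*((8 + 33) + 34) + 97 = -168*((8 + 33) + 34) + 97 = -168*(41 + 34) + 97 = -168*75 + 97 = -12600 + 97 = -12503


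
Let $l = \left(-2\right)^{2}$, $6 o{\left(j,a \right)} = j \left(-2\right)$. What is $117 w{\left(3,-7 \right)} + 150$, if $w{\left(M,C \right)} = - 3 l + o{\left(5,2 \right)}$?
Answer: $-1449$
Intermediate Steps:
$o{\left(j,a \right)} = - \frac{j}{3}$ ($o{\left(j,a \right)} = \frac{j \left(-2\right)}{6} = \frac{\left(-2\right) j}{6} = - \frac{j}{3}$)
$l = 4$
$w{\left(M,C \right)} = - \frac{41}{3}$ ($w{\left(M,C \right)} = \left(-3\right) 4 - \frac{5}{3} = -12 - \frac{5}{3} = - \frac{41}{3}$)
$117 w{\left(3,-7 \right)} + 150 = 117 \left(- \frac{41}{3}\right) + 150 = -1599 + 150 = -1449$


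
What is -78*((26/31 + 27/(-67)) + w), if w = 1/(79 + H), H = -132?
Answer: -3579264/110081 ≈ -32.515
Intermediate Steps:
w = -1/53 (w = 1/(79 - 132) = 1/(-53) = -1/53 ≈ -0.018868)
-78*((26/31 + 27/(-67)) + w) = -78*((26/31 + 27/(-67)) - 1/53) = -78*((26*(1/31) + 27*(-1/67)) - 1/53) = -78*((26/31 - 27/67) - 1/53) = -78*(905/2077 - 1/53) = -78*45888/110081 = -3579264/110081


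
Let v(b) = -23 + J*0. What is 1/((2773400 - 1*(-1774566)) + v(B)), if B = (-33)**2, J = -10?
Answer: 1/4547943 ≈ 2.1988e-7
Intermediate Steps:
B = 1089
v(b) = -23 (v(b) = -23 - 10*0 = -23 + 0 = -23)
1/((2773400 - 1*(-1774566)) + v(B)) = 1/((2773400 - 1*(-1774566)) - 23) = 1/((2773400 + 1774566) - 23) = 1/(4547966 - 23) = 1/4547943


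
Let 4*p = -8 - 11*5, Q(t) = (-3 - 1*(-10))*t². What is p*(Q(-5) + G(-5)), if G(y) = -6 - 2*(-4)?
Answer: -11151/4 ≈ -2787.8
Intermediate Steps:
Q(t) = 7*t² (Q(t) = (-3 + 10)*t² = 7*t²)
p = -63/4 (p = (-8 - 11*5)/4 = (-8 - 55)/4 = (¼)*(-63) = -63/4 ≈ -15.750)
G(y) = 2 (G(y) = -6 + 8 = 2)
p*(Q(-5) + G(-5)) = -63*(7*(-5)² + 2)/4 = -63*(7*25 + 2)/4 = -63*(175 + 2)/4 = -63/4*177 = -11151/4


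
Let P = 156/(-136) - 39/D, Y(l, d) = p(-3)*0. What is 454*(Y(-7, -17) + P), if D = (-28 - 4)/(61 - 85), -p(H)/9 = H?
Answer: -469209/34 ≈ -13800.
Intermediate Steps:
p(H) = -9*H
D = 4/3 (D = -32/(-24) = -32*(-1/24) = 4/3 ≈ 1.3333)
Y(l, d) = 0 (Y(l, d) = -9*(-3)*0 = 27*0 = 0)
P = -2067/68 (P = 156/(-136) - 39/4/3 = 156*(-1/136) - 39*3/4 = -39/34 - 117/4 = -2067/68 ≈ -30.397)
454*(Y(-7, -17) + P) = 454*(0 - 2067/68) = 454*(-2067/68) = -469209/34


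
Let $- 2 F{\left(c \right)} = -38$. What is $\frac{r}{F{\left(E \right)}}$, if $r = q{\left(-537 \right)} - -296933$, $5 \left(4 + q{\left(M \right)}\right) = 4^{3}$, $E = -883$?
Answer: $\frac{1484709}{95} \approx 15629.0$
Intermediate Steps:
$F{\left(c \right)} = 19$ ($F{\left(c \right)} = \left(- \frac{1}{2}\right) \left(-38\right) = 19$)
$q{\left(M \right)} = \frac{44}{5}$ ($q{\left(M \right)} = -4 + \frac{4^{3}}{5} = -4 + \frac{1}{5} \cdot 64 = -4 + \frac{64}{5} = \frac{44}{5}$)
$r = \frac{1484709}{5}$ ($r = \frac{44}{5} - -296933 = \frac{44}{5} + 296933 = \frac{1484709}{5} \approx 2.9694 \cdot 10^{5}$)
$\frac{r}{F{\left(E \right)}} = \frac{1484709}{5 \cdot 19} = \frac{1484709}{5} \cdot \frac{1}{19} = \frac{1484709}{95}$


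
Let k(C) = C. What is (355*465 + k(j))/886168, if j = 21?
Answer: 20637/110771 ≈ 0.18630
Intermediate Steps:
(355*465 + k(j))/886168 = (355*465 + 21)/886168 = (165075 + 21)*(1/886168) = 165096*(1/886168) = 20637/110771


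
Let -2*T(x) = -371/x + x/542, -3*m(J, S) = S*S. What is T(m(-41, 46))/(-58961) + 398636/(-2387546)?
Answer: -5776524618136625/34595909900147064 ≈ -0.16697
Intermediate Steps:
m(J, S) = -S²/3 (m(J, S) = -S*S/3 = -S²/3)
T(x) = -x/1084 + 371/(2*x) (T(x) = -(-371/x + x/542)/2 = -x/1084 + 371/(2*x))
T(m(-41, 46))/(-58961) + 398636/(-2387546) = ((201082 - (-⅓*46²)²)/(1084*((-⅓*46²))))/(-58961) + 398636/(-2387546) = ((201082 - (-⅓*2116)²)/(1084*((-⅓*2116))))*(-1/58961) + 398636*(-1/2387546) = ((201082 - (-2116/3)²)/(1084*(-2116/3)))*(-1/58961) - 28474/170539 = ((1/1084)*(-3/2116)*(201082 - 1*4477456/9))*(-1/58961) - 28474/170539 = ((1/1084)*(-3/2116)*(201082 - 4477456/9))*(-1/58961) - 28474/170539 = ((1/1084)*(-3/2116)*(-2667718/9))*(-1/58961) - 28474/170539 = (1333859/3440616)*(-1/58961) - 28474/170539 = -1333859/202862159976 - 28474/170539 = -5776524618136625/34595909900147064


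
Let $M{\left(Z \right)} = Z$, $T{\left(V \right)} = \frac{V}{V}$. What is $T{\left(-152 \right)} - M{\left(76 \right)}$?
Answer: $-75$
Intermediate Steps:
$T{\left(V \right)} = 1$
$T{\left(-152 \right)} - M{\left(76 \right)} = 1 - 76 = -75$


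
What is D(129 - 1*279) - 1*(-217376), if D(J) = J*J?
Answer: 239876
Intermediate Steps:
D(J) = J**2
D(129 - 1*279) - 1*(-217376) = (129 - 1*279)**2 - 1*(-217376) = (129 - 279)**2 + 217376 = (-150)**2 + 217376 = 22500 + 217376 = 239876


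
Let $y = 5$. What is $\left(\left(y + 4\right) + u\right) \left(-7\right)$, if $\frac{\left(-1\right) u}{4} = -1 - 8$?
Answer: $-315$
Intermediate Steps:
$u = 36$ ($u = - 4 \left(-1 - 8\right) = \left(-4\right) \left(-9\right) = 36$)
$\left(\left(y + 4\right) + u\right) \left(-7\right) = \left(\left(5 + 4\right) + 36\right) \left(-7\right) = \left(9 + 36\right) \left(-7\right) = 45 \left(-7\right) = -315$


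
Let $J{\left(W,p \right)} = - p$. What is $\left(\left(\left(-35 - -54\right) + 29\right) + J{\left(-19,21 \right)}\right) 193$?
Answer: $5211$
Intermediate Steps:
$\left(\left(\left(-35 - -54\right) + 29\right) + J{\left(-19,21 \right)}\right) 193 = \left(\left(\left(-35 - -54\right) + 29\right) - 21\right) 193 = \left(\left(\left(-35 + 54\right) + 29\right) - 21\right) 193 = \left(\left(19 + 29\right) - 21\right) 193 = \left(48 - 21\right) 193 = 27 \cdot 193 = 5211$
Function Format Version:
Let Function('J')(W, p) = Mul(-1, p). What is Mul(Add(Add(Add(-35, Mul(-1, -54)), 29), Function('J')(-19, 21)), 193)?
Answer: 5211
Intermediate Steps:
Mul(Add(Add(Add(-35, Mul(-1, -54)), 29), Function('J')(-19, 21)), 193) = Mul(Add(Add(Add(-35, Mul(-1, -54)), 29), Mul(-1, 21)), 193) = Mul(Add(Add(Add(-35, 54), 29), -21), 193) = Mul(Add(Add(19, 29), -21), 193) = Mul(Add(48, -21), 193) = Mul(27, 193) = 5211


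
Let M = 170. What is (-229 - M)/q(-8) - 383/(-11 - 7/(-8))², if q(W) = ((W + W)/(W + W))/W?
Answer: 20918200/6561 ≈ 3188.3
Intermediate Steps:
q(W) = 1/W (q(W) = ((2*W)/((2*W)))/W = ((2*W)*(1/(2*W)))/W = 1/W)
(-229 - M)/q(-8) - 383/(-11 - 7/(-8))² = (-229 - 1*170)/(1/(-8)) - 383/(-11 - 7/(-8))² = (-229 - 170)/(-⅛) - 383/(-11 - 7*(-⅛))² = -399*(-8) - 383/(-11 + 7/8)² = 3192 - 383/((-81/8)²) = 3192 - 383/6561/64 = 3192 - 383*64/6561 = 3192 - 24512/6561 = 20918200/6561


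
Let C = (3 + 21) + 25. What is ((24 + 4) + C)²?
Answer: 5929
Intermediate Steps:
C = 49 (C = 24 + 25 = 49)
((24 + 4) + C)² = ((24 + 4) + 49)² = (28 + 49)² = 77² = 5929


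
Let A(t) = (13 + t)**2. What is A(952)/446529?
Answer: 931225/446529 ≈ 2.0855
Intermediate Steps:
A(952)/446529 = (13 + 952)**2/446529 = 965**2*(1/446529) = 931225*(1/446529) = 931225/446529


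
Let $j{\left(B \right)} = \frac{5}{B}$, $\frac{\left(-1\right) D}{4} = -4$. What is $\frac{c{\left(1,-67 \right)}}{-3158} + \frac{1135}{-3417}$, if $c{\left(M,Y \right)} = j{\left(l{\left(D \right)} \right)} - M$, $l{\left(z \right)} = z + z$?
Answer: $- \frac{114606301}{345308352} \approx -0.3319$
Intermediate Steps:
$D = 16$ ($D = \left(-4\right) \left(-4\right) = 16$)
$l{\left(z \right)} = 2 z$
$c{\left(M,Y \right)} = \frac{5}{32} - M$ ($c{\left(M,Y \right)} = \frac{5}{2 \cdot 16} - M = \frac{5}{32} - M$)
$\frac{c{\left(1,-67 \right)}}{-3158} + \frac{1135}{-3417} = \frac{\frac{5}{32} - 1}{-3158} + \frac{1135}{-3417} = \left(\frac{5}{32} - 1\right) \left(- \frac{1}{3158}\right) + 1135 \left(- \frac{1}{3417}\right) = \left(- \frac{27}{32}\right) \left(- \frac{1}{3158}\right) - \frac{1135}{3417} = \frac{27}{101056} - \frac{1135}{3417} = - \frac{114606301}{345308352}$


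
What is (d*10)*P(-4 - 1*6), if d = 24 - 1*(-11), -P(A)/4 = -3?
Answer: 4200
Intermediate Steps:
P(A) = 12 (P(A) = -4*(-3) = 12)
d = 35 (d = 24 + 11 = 35)
(d*10)*P(-4 - 1*6) = (35*10)*12 = 350*12 = 4200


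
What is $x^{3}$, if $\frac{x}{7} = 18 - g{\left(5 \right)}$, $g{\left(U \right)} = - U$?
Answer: $4173281$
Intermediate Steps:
$x = 161$ ($x = 7 \left(18 - \left(-1\right) 5\right) = 7 \left(18 - -5\right) = 7 \left(18 + 5\right) = 7 \cdot 23 = 161$)
$x^{3} = 161^{3} = 4173281$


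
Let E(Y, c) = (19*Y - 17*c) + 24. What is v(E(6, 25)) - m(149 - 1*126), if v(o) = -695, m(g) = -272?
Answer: -423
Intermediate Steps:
E(Y, c) = 24 - 17*c + 19*Y (E(Y, c) = (-17*c + 19*Y) + 24 = 24 - 17*c + 19*Y)
v(E(6, 25)) - m(149 - 1*126) = -695 - 1*(-272) = -695 + 272 = -423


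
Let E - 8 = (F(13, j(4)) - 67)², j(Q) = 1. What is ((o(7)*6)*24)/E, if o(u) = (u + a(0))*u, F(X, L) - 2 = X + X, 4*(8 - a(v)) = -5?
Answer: 16380/1529 ≈ 10.713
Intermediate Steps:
a(v) = 37/4 (a(v) = 8 - ¼*(-5) = 8 + 5/4 = 37/4)
F(X, L) = 2 + 2*X (F(X, L) = 2 + (X + X) = 2 + 2*X)
E = 1529 (E = 8 + ((2 + 2*13) - 67)² = 8 + ((2 + 26) - 67)² = 8 + (28 - 67)² = 8 + (-39)² = 8 + 1521 = 1529)
o(u) = u*(37/4 + u) (o(u) = (u + 37/4)*u = (37/4 + u)*u = u*(37/4 + u))
((o(7)*6)*24)/E = ((((¼)*7*(37 + 4*7))*6)*24)/1529 = ((((¼)*7*(37 + 28))*6)*24)*(1/1529) = ((((¼)*7*65)*6)*24)*(1/1529) = (((455/4)*6)*24)*(1/1529) = ((1365/2)*24)*(1/1529) = 16380*(1/1529) = 16380/1529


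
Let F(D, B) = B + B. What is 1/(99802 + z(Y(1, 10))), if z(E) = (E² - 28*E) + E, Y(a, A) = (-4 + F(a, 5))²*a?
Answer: 1/100126 ≈ 9.9874e-6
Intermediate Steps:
F(D, B) = 2*B
Y(a, A) = 36*a (Y(a, A) = (-4 + 2*5)²*a = (-4 + 10)²*a = 6²*a = 36*a)
z(E) = E² - 27*E
1/(99802 + z(Y(1, 10))) = 1/(99802 + (36*1)*(-27 + 36*1)) = 1/(99802 + 36*(-27 + 36)) = 1/(99802 + 36*9) = 1/(99802 + 324) = 1/100126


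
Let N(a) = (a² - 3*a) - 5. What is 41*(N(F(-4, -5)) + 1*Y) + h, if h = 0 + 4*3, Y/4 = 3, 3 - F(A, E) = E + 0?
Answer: 1939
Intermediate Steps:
F(A, E) = 3 - E (F(A, E) = 3 - (E + 0) = 3 - E)
Y = 12 (Y = 4*3 = 12)
h = 12 (h = 0 + 12 = 12)
N(a) = -5 + a² - 3*a
41*(N(F(-4, -5)) + 1*Y) + h = 41*((-5 + (3 - 1*(-5))² - 3*(3 - 1*(-5))) + 1*12) + 12 = 41*((-5 + (3 + 5)² - 3*(3 + 5)) + 12) + 12 = 41*((-5 + 8² - 3*8) + 12) + 12 = 41*((-5 + 64 - 24) + 12) + 12 = 41*(35 + 12) + 12 = 41*47 + 12 = 1927 + 12 = 1939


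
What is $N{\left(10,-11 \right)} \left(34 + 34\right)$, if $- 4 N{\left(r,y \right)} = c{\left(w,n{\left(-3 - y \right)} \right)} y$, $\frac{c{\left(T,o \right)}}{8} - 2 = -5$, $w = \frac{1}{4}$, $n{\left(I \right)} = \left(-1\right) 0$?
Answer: $-4488$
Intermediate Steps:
$n{\left(I \right)} = 0$
$w = \frac{1}{4} \approx 0.25$
$c{\left(T,o \right)} = -24$ ($c{\left(T,o \right)} = 16 + 8 \left(-5\right) = 16 - 40 = -24$)
$N{\left(r,y \right)} = 6 y$ ($N{\left(r,y \right)} = - \frac{\left(-24\right) y}{4} = 6 y$)
$N{\left(10,-11 \right)} \left(34 + 34\right) = 6 \left(-11\right) \left(34 + 34\right) = \left(-66\right) 68 = -4488$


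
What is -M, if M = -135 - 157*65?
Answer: 10340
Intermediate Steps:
M = -10340 (M = -135 - 10205 = -10340)
-M = -1*(-10340) = 10340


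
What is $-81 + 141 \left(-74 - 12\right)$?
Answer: $-12207$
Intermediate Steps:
$-81 + 141 \left(-74 - 12\right) = -81 + 141 \left(-86\right) = -81 - 12126 = -12207$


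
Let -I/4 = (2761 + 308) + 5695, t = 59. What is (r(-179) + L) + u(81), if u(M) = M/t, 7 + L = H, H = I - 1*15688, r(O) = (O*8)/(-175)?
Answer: -523905412/10325 ≈ -50741.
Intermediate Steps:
r(O) = -8*O/175 (r(O) = (8*O)*(-1/175) = -8*O/175)
I = -35056 (I = -4*((2761 + 308) + 5695) = -4*(3069 + 5695) = -4*8764 = -35056)
H = -50744 (H = -35056 - 1*15688 = -35056 - 15688 = -50744)
L = -50751 (L = -7 - 50744 = -50751)
u(M) = M/59
(r(-179) + L) + u(81) = (-8/175*(-179) - 50751) + (1/59)*81 = (1432/175 - 50751) + 81/59 = -8879993/175 + 81/59 = -523905412/10325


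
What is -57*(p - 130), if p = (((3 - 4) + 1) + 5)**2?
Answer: 5985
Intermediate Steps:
p = 25 (p = ((-1 + 1) + 5)**2 = (0 + 5)**2 = 5**2 = 25)
-57*(p - 130) = -57*(25 - 130) = -57*(-105) = 5985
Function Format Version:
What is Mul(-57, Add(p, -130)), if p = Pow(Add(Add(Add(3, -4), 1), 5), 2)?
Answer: 5985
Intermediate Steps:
p = 25 (p = Pow(Add(Add(-1, 1), 5), 2) = Pow(Add(0, 5), 2) = Pow(5, 2) = 25)
Mul(-57, Add(p, -130)) = Mul(-57, Add(25, -130)) = Mul(-57, -105) = 5985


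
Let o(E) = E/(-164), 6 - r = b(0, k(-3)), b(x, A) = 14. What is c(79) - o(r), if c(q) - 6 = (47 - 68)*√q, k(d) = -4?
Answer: 244/41 - 21*√79 ≈ -180.70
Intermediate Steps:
r = -8 (r = 6 - 1*14 = 6 - 14 = -8)
o(E) = -E/164 (o(E) = E*(-1/164) = -E/164)
c(q) = 6 - 21*√q (c(q) = 6 + (47 - 68)*√q = 6 - 21*√q)
c(79) - o(r) = (6 - 21*√79) - (-1)*(-8)/164 = (6 - 21*√79) - 1*2/41 = (6 - 21*√79) - 2/41 = 244/41 - 21*√79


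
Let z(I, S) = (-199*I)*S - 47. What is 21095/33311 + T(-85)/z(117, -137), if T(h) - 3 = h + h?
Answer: 67281664843/106252896164 ≈ 0.63322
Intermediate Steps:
T(h) = 3 + 2*h (T(h) = 3 + (h + h) = 3 + 2*h)
z(I, S) = -47 - 199*I*S (z(I, S) = -199*I*S - 47 = -47 - 199*I*S)
21095/33311 + T(-85)/z(117, -137) = 21095/33311 + (3 + 2*(-85))/(-47 - 199*117*(-137)) = 21095*(1/33311) + (3 - 170)/(-47 + 3189771) = 21095/33311 - 167/3189724 = 67281664843/106252896164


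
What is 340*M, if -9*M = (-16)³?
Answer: 1392640/9 ≈ 1.5474e+5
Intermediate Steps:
M = 4096/9 (M = -⅑*(-16)³ = -⅑*(-4096) = 4096/9 ≈ 455.11)
340*M = 340*(4096/9) = 1392640/9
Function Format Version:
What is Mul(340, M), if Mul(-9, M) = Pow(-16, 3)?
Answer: Rational(1392640, 9) ≈ 1.5474e+5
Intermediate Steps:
M = Rational(4096, 9) (M = Mul(Rational(-1, 9), Pow(-16, 3)) = Mul(Rational(-1, 9), -4096) = Rational(4096, 9) ≈ 455.11)
Mul(340, M) = Mul(340, Rational(4096, 9)) = Rational(1392640, 9)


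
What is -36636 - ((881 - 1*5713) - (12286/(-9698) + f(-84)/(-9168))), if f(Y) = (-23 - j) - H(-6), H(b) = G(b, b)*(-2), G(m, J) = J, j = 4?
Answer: -471307683347/14818544 ≈ -31805.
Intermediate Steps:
H(b) = -2*b (H(b) = b*(-2) = -2*b)
f(Y) = -39 (f(Y) = (-23 - 1*4) - (-2)*(-6) = (-23 - 4) - 1*12 = -27 - 12 = -39)
-36636 - ((881 - 1*5713) - (12286/(-9698) + f(-84)/(-9168))) = -36636 - ((881 - 1*5713) - (12286/(-9698) - 39/(-9168))) = -36636 - ((881 - 5713) - (12286*(-1/9698) - 39*(-1/9168))) = -36636 - (-4832 - (-6143/4849 + 13/3056)) = -36636 - (-4832 - 1*(-18709971/14818544)) = -36636 - (-4832 + 18709971/14818544) = -36636 - 1*(-71584494637/14818544) = -36636 + 71584494637/14818544 = -471307683347/14818544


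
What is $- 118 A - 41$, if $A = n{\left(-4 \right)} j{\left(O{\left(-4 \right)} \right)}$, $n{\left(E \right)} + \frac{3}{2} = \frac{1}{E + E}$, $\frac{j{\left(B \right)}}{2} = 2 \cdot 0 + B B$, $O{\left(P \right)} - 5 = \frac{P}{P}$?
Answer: $13765$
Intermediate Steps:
$O{\left(P \right)} = 6$ ($O{\left(P \right)} = 5 + \frac{P}{P} = 5 + 1 = 6$)
$j{\left(B \right)} = 2 B^{2}$ ($j{\left(B \right)} = 2 \left(2 \cdot 0 + B B\right) = 2 \left(0 + B^{2}\right) = 2 B^{2}$)
$n{\left(E \right)} = - \frac{3}{2} + \frac{1}{2 E}$ ($n{\left(E \right)} = - \frac{3}{2} + \frac{1}{E + E} = - \frac{3}{2} + \frac{1}{2 E}$)
$A = -117$ ($A = \frac{1 - -12}{2 \left(-4\right)} 2 \cdot 6^{2} = \frac{1}{2} \left(- \frac{1}{4}\right) \left(1 + 12\right) 2 \cdot 36 = \frac{1}{2} \left(- \frac{1}{4}\right) 13 \cdot 72 = \left(- \frac{13}{8}\right) 72 = -117$)
$- 118 A - 41 = \left(-118\right) \left(-117\right) - 41 = 13806 - 41 = 13765$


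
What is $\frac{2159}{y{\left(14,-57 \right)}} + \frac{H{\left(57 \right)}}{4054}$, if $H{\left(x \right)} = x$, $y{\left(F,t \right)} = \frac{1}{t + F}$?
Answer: $- \frac{376361141}{4054} \approx -92837.0$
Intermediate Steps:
$y{\left(F,t \right)} = \frac{1}{F + t}$
$\frac{2159}{y{\left(14,-57 \right)}} + \frac{H{\left(57 \right)}}{4054} = \frac{2159}{\frac{1}{14 - 57}} + \frac{57}{4054} = \frac{2159}{\frac{1}{-43}} + 57 \cdot \frac{1}{4054} = \frac{2159}{- \frac{1}{43}} + \frac{57}{4054} = 2159 \left(-43\right) + \frac{57}{4054} = -92837 + \frac{57}{4054} = - \frac{376361141}{4054}$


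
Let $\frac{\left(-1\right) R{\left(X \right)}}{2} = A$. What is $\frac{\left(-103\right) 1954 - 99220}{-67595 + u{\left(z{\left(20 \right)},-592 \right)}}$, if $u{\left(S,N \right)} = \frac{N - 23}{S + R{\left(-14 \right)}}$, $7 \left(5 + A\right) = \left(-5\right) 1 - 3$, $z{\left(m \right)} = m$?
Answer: $\frac{67908932}{15280775} \approx 4.4441$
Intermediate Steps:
$A = - \frac{43}{7}$ ($A = -5 + \frac{\left(-5\right) 1 - 3}{7} = -5 + \frac{-5 - 3}{7} = -5 + \frac{1}{7} \left(-8\right) = -5 - \frac{8}{7} = - \frac{43}{7} \approx -6.1429$)
$R{\left(X \right)} = \frac{86}{7}$ ($R{\left(X \right)} = \left(-2\right) \left(- \frac{43}{7}\right) = \frac{86}{7}$)
$u{\left(S,N \right)} = \frac{-23 + N}{\frac{86}{7} + S}$ ($u{\left(S,N \right)} = \frac{N - 23}{S + \frac{86}{7}} = \frac{-23 + N}{\frac{86}{7} + S}$)
$\frac{\left(-103\right) 1954 - 99220}{-67595 + u{\left(z{\left(20 \right)},-592 \right)}} = \frac{\left(-103\right) 1954 - 99220}{-67595 + \frac{7 \left(-23 - 592\right)}{86 + 7 \cdot 20}} = \frac{-201262 - 99220}{-67595 + 7 \frac{1}{86 + 140} \left(-615\right)} = - \frac{300482}{-67595 + 7 \cdot \frac{1}{226} \left(-615\right)} = - \frac{300482}{-67595 - \frac{4305}{226}} = - \frac{300482}{- \frac{15280775}{226}} = \left(-300482\right) \left(- \frac{226}{15280775}\right) = \frac{67908932}{15280775}$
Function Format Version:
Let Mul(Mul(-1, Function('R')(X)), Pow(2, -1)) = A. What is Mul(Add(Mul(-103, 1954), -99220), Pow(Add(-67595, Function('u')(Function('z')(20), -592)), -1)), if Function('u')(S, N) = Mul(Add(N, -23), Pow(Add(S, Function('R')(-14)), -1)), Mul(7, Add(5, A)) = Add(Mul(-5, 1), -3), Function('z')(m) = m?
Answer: Rational(67908932, 15280775) ≈ 4.4441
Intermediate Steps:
A = Rational(-43, 7) (A = Add(-5, Mul(Rational(1, 7), Add(Mul(-5, 1), -3))) = Add(-5, Mul(Rational(1, 7), Add(-5, -3))) = Add(-5, Mul(Rational(1, 7), -8)) = Add(-5, Rational(-8, 7)) = Rational(-43, 7) ≈ -6.1429)
Function('R')(X) = Rational(86, 7) (Function('R')(X) = Mul(-2, Rational(-43, 7)) = Rational(86, 7))
Function('u')(S, N) = Mul(Pow(Add(Rational(86, 7), S), -1), Add(-23, N)) (Function('u')(S, N) = Mul(Add(N, -23), Pow(Add(S, Rational(86, 7)), -1)) = Mul(Add(-23, N), Pow(Add(Rational(86, 7), S), -1)) = Mul(Pow(Add(Rational(86, 7), S), -1), Add(-23, N)))
Mul(Add(Mul(-103, 1954), -99220), Pow(Add(-67595, Function('u')(Function('z')(20), -592)), -1)) = Mul(Add(Mul(-103, 1954), -99220), Pow(Add(-67595, Mul(7, Pow(Add(86, Mul(7, 20)), -1), Add(-23, -592))), -1)) = Mul(Add(-201262, -99220), Pow(Add(-67595, Mul(7, Pow(Add(86, 140), -1), -615)), -1)) = Mul(-300482, Pow(Add(-67595, Mul(7, Pow(226, -1), -615)), -1)) = Mul(-300482, Pow(Add(-67595, Mul(7, Rational(1, 226), -615)), -1)) = Mul(-300482, Pow(Add(-67595, Rational(-4305, 226)), -1)) = Mul(-300482, Pow(Rational(-15280775, 226), -1)) = Mul(-300482, Rational(-226, 15280775)) = Rational(67908932, 15280775)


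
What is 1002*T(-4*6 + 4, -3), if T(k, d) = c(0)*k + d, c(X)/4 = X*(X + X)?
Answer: -3006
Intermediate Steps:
c(X) = 8*X² (c(X) = 4*(X*(X + X)) = 4*(X*(2*X)) = 4*(2*X²) = 8*X²)
T(k, d) = d (T(k, d) = (8*0²)*k + d = (8*0)*k + d = 0*k + d = 0 + d = d)
1002*T(-4*6 + 4, -3) = 1002*(-3) = -3006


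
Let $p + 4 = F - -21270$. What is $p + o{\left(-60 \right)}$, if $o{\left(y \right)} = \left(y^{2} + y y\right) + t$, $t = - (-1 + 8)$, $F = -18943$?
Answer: $9516$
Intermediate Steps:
$t = -7$ ($t = \left(-1\right) 7 = -7$)
$o{\left(y \right)} = -7 + 2 y^{2}$ ($o{\left(y \right)} = \left(y^{2} + y y\right) - 7 = \left(y^{2} + y^{2}\right) - 7 = 2 y^{2} - 7 = -7 + 2 y^{2}$)
$p = 2323$ ($p = -4 - -2327 = -4 + \left(-18943 + 21270\right) = -4 + 2327 = 2323$)
$p + o{\left(-60 \right)} = 2323 - \left(7 - 2 \left(-60\right)^{2}\right) = 2323 + \left(-7 + 2 \cdot 3600\right) = 2323 + \left(-7 + 7200\right) = 2323 + 7193 = 9516$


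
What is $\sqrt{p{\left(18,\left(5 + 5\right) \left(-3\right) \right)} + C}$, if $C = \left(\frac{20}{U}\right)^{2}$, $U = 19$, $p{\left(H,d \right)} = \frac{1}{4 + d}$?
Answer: $\frac{\sqrt{261014}}{494} \approx 1.0342$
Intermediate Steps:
$C = \frac{400}{361}$ ($C = \left(\frac{20}{19}\right)^{2} = \frac{400}{361} \approx 1.108$)
$\sqrt{p{\left(18,\left(5 + 5\right) \left(-3\right) \right)} + C} = \sqrt{\frac{1}{4 + \left(5 + 5\right) \left(-3\right)} + \frac{400}{361}} = \sqrt{\frac{1}{4 + 10 \left(-3\right)} + \frac{400}{361}} = \sqrt{\frac{1}{4 - 30} + \frac{400}{361}} = \sqrt{\frac{1}{-26} + \frac{400}{361}} = \sqrt{- \frac{1}{26} + \frac{400}{361}} = \sqrt{\frac{10039}{9386}} = \frac{\sqrt{261014}}{494}$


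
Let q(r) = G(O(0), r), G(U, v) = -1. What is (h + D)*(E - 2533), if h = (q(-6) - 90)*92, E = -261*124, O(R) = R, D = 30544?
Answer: -773736284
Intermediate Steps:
E = -32364
q(r) = -1
h = -8372 (h = (-1 - 90)*92 = -91*92 = -8372)
(h + D)*(E - 2533) = (-8372 + 30544)*(-32364 - 2533) = 22172*(-34897) = -773736284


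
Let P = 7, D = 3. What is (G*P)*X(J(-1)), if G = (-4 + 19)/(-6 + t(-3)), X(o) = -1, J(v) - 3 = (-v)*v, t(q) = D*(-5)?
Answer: 5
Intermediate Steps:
t(q) = -15 (t(q) = 3*(-5) = -15)
J(v) = 3 - v**2 (J(v) = 3 + (-v)*v = 3 - v**2)
G = -5/7 (G = (-4 + 19)/(-6 - 15) = 15/(-21) = 15*(-1/21) = -5/7 ≈ -0.71429)
(G*P)*X(J(-1)) = -5/7*7*(-1) = -5*(-1) = 5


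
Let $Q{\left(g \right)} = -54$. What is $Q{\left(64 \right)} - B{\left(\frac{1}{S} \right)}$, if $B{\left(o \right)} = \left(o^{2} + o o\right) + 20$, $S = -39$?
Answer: $- \frac{112556}{1521} \approx -74.001$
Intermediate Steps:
$B{\left(o \right)} = 20 + 2 o^{2}$ ($B{\left(o \right)} = \left(o^{2} + o^{2}\right) + 20 = 2 o^{2} + 20 = 20 + 2 o^{2}$)
$Q{\left(64 \right)} - B{\left(\frac{1}{S} \right)} = -54 - \left(20 + 2 \left(\frac{1}{-39}\right)^{2}\right) = -54 - \left(20 + 2 \left(- \frac{1}{39}\right)^{2}\right) = -54 - \left(20 + 2 \cdot \frac{1}{1521}\right) = -54 - \left(20 + \frac{2}{1521}\right) = -54 - \frac{30422}{1521} = - \frac{112556}{1521}$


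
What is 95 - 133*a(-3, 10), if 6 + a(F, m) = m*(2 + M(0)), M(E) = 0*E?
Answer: -1767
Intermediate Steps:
M(E) = 0
a(F, m) = -6 + 2*m (a(F, m) = -6 + m*(2 + 0) = -6 + m*2 = -6 + 2*m)
95 - 133*a(-3, 10) = 95 - 133*(-6 + 2*10) = 95 - 133*(-6 + 20) = 95 - 133*14 = 95 - 1862 = -1767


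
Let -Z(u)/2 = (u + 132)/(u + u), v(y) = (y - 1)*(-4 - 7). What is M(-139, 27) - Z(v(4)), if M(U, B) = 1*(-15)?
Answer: -18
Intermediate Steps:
M(U, B) = -15
v(y) = 11 - 11*y (v(y) = (-1 + y)*(-11) = 11 - 11*y)
Z(u) = -(132 + u)/u (Z(u) = -2*(u + 132)/(u + u) = -2*(132 + u)/(2*u) = -2*(132 + u)*1/(2*u) = -(132 + u)/u)
M(-139, 27) - Z(v(4)) = -15 - (-132 - (11 - 11*4))/(11 - 11*4) = -15 - (-132 - (11 - 44))/(11 - 44) = -15 - (-132 - 1*(-33))/(-33) = -15 - (-1)*(-132 + 33)/33 = -15 - (-1)*(-99)/33 = -15 - 1*3 = -15 - 3 = -18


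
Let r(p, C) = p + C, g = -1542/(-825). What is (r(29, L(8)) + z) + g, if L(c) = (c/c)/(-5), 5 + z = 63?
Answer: 24384/275 ≈ 88.669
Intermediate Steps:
z = 58 (z = -5 + 63 = 58)
g = 514/275 (g = -1542*(-1/825) = 514/275 ≈ 1.8691)
L(c) = -1/5 (L(c) = 1*(-1/5) = -1/5)
r(p, C) = C + p
(r(29, L(8)) + z) + g = ((-1/5 + 29) + 58) + 514/275 = (144/5 + 58) + 514/275 = 434/5 + 514/275 = 24384/275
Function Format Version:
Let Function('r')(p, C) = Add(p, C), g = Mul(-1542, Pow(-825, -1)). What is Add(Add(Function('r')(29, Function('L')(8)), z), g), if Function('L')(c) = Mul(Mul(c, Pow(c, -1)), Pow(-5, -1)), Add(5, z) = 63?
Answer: Rational(24384, 275) ≈ 88.669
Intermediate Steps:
z = 58 (z = Add(-5, 63) = 58)
g = Rational(514, 275) (g = Mul(-1542, Rational(-1, 825)) = Rational(514, 275) ≈ 1.8691)
Function('L')(c) = Rational(-1, 5) (Function('L')(c) = Mul(1, Rational(-1, 5)) = Rational(-1, 5))
Function('r')(p, C) = Add(C, p)
Add(Add(Function('r')(29, Function('L')(8)), z), g) = Add(Add(Add(Rational(-1, 5), 29), 58), Rational(514, 275)) = Add(Add(Rational(144, 5), 58), Rational(514, 275)) = Add(Rational(434, 5), Rational(514, 275)) = Rational(24384, 275)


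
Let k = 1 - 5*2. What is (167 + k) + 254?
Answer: 412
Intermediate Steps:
k = -9 (k = 1 - 10 = -9)
(167 + k) + 254 = (167 - 9) + 254 = 158 + 254 = 412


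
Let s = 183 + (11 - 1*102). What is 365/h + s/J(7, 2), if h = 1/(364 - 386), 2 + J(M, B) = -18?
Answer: -40173/5 ≈ -8034.6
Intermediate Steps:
J(M, B) = -20 (J(M, B) = -2 - 18 = -20)
s = 92 (s = 183 + (11 - 102) = 183 - 91 = 92)
h = -1/22 (h = 1/(-22) = -1/22 ≈ -0.045455)
365/h + s/J(7, 2) = 365/(-1/22) + 92/(-20) = 365*(-22) + 92*(-1/20) = -8030 - 23/5 = -40173/5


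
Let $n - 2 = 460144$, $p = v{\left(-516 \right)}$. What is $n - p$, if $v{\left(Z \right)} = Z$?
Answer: $460662$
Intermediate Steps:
$p = -516$
$n = 460146$ ($n = 2 + 460144 = 460146$)
$n - p = 460146 - -516 = 460146 + 516 = 460662$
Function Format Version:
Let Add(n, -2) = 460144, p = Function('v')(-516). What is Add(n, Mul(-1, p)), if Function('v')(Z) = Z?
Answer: 460662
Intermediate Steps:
p = -516
n = 460146 (n = Add(2, 460144) = 460146)
Add(n, Mul(-1, p)) = Add(460146, Mul(-1, -516)) = Add(460146, 516) = 460662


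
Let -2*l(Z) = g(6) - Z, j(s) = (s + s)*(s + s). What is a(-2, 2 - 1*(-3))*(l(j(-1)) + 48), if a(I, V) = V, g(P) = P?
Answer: 235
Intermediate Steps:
j(s) = 4*s**2 (j(s) = (2*s)*(2*s) = 4*s**2)
l(Z) = -3 + Z/2 (l(Z) = -(6 - Z)/2 = -3 + Z/2)
a(-2, 2 - 1*(-3))*(l(j(-1)) + 48) = (2 - 1*(-3))*((-3 + (4*(-1)**2)/2) + 48) = (2 + 3)*((-3 + (4*1)/2) + 48) = 5*((-3 + (1/2)*4) + 48) = 5*((-3 + 2) + 48) = 5*(-1 + 48) = 5*47 = 235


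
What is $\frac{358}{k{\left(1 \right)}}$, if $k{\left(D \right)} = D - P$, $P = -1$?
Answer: $179$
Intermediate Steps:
$k{\left(D \right)} = 1 + D$ ($k{\left(D \right)} = D - -1 = D + 1 = 1 + D$)
$\frac{358}{k{\left(1 \right)}} = \frac{358}{1 + 1} = \frac{358}{2} = 358 \cdot \frac{1}{2} = 179$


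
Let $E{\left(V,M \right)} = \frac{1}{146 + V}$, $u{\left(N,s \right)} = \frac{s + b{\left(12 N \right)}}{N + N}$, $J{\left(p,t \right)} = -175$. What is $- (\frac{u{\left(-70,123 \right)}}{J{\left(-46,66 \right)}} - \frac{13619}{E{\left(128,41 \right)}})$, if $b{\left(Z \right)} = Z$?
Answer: $\frac{91424347717}{24500} \approx 3.7316 \cdot 10^{6}$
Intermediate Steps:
$u{\left(N,s \right)} = \frac{s + 12 N}{2 N}$ ($u{\left(N,s \right)} = \frac{s + 12 N}{N + N} = \frac{s + 12 N}{2 N}$)
$- (\frac{u{\left(-70,123 \right)}}{J{\left(-46,66 \right)}} - \frac{13619}{E{\left(128,41 \right)}}) = - (\frac{6 + \frac{1}{2} \cdot 123 \frac{1}{-70}}{-175} - \frac{13619}{\frac{1}{146 + 128}}) = - (\left(6 + \frac{1}{2} \cdot 123 \left(- \frac{1}{70}\right)\right) \left(- \frac{1}{175}\right) - \frac{13619}{\frac{1}{274}}) = - (\left(6 - \frac{123}{140}\right) \left(- \frac{1}{175}\right) - 13619 \frac{1}{\frac{1}{274}}) = - (\frac{717}{140} \left(- \frac{1}{175}\right) - 3731606) = - (- \frac{717}{24500} - 3731606) = \left(-1\right) \left(- \frac{91424347717}{24500}\right) = \frac{91424347717}{24500}$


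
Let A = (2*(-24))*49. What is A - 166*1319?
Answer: -221306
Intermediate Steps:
A = -2352 (A = -48*49 = -2352)
A - 166*1319 = -2352 - 166*1319 = -2352 - 1*218954 = -2352 - 218954 = -221306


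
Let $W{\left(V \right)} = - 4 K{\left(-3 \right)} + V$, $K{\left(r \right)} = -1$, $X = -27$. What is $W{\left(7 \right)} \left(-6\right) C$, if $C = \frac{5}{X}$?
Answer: $\frac{110}{9} \approx 12.222$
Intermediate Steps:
$C = - \frac{5}{27}$ ($C = \frac{5}{-27} = 5 \left(- \frac{1}{27}\right) = - \frac{5}{27} \approx -0.18519$)
$W{\left(V \right)} = 4 + V$ ($W{\left(V \right)} = \left(-4\right) \left(-1\right) + V = 4 + V$)
$W{\left(7 \right)} \left(-6\right) C = \left(4 + 7\right) \left(-6\right) \left(- \frac{5}{27}\right) = 11 \left(-6\right) \left(- \frac{5}{27}\right) = \left(-66\right) \left(- \frac{5}{27}\right) = \frac{110}{9}$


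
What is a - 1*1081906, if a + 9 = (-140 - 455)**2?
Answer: -727890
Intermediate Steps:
a = 354016 (a = -9 + (-140 - 455)**2 = -9 + (-595)**2 = -9 + 354025 = 354016)
a - 1*1081906 = 354016 - 1*1081906 = 354016 - 1081906 = -727890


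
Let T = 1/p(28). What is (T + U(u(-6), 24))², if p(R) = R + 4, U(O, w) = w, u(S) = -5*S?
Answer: 591361/1024 ≈ 577.50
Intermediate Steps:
p(R) = 4 + R
T = 1/32 (T = 1/(4 + 28) = 1/32 ≈ 0.031250)
(T + U(u(-6), 24))² = (1/32 + 24)² = (769/32)² = 591361/1024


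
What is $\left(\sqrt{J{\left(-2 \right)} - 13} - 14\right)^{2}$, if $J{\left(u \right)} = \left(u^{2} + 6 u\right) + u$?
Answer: $\left(14 - i \sqrt{23}\right)^{2} \approx 173.0 - 134.28 i$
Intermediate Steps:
$J{\left(u \right)} = u^{2} + 7 u$
$\left(\sqrt{J{\left(-2 \right)} - 13} - 14\right)^{2} = \left(\sqrt{- 2 \left(7 - 2\right) - 13} - 14\right)^{2} = \left(\sqrt{\left(-2\right) 5 - 13} - 14\right)^{2} = \left(\sqrt{-10 - 13} - 14\right)^{2} = \left(\sqrt{-23} - 14\right)^{2} = \left(i \sqrt{23} - 14\right)^{2} = \left(-14 + i \sqrt{23}\right)^{2}$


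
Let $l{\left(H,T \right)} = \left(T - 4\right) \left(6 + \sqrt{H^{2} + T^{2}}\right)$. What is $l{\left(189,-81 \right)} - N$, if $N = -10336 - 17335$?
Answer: $27161 - 2295 \sqrt{58} \approx 9682.8$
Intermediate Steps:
$l{\left(H,T \right)} = \left(-4 + T\right) \left(6 + \sqrt{H^{2} + T^{2}}\right)$
$N = -27671$ ($N = -10336 - 17335 = -27671$)
$l{\left(189,-81 \right)} - N = \left(-24 - 4 \sqrt{189^{2} + \left(-81\right)^{2}} + 6 \left(-81\right) - 81 \sqrt{189^{2} + \left(-81\right)^{2}}\right) - -27671 = \left(-24 - 4 \sqrt{35721 + 6561} - 486 - 81 \sqrt{35721 + 6561}\right) + 27671 = \left(-24 - 4 \sqrt{42282} - 486 - 81 \sqrt{42282}\right) + 27671 = \left(-24 - 4 \cdot 27 \sqrt{58} - 486 - 81 \cdot 27 \sqrt{58}\right) + 27671 = \left(-24 - 108 \sqrt{58} - 486 - 2187 \sqrt{58}\right) + 27671 = \left(-510 - 2295 \sqrt{58}\right) + 27671 = 27161 - 2295 \sqrt{58}$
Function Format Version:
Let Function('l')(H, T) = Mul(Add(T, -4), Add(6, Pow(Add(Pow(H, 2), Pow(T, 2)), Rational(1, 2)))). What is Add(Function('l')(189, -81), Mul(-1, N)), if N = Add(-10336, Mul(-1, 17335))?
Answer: Add(27161, Mul(-2295, Pow(58, Rational(1, 2)))) ≈ 9682.8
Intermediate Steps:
Function('l')(H, T) = Mul(Add(-4, T), Add(6, Pow(Add(Pow(H, 2), Pow(T, 2)), Rational(1, 2))))
N = -27671 (N = Add(-10336, -17335) = -27671)
Add(Function('l')(189, -81), Mul(-1, N)) = Add(Add(-24, Mul(-4, Pow(Add(Pow(189, 2), Pow(-81, 2)), Rational(1, 2))), Mul(6, -81), Mul(-81, Pow(Add(Pow(189, 2), Pow(-81, 2)), Rational(1, 2)))), Mul(-1, -27671)) = Add(Add(-24, Mul(-4, Pow(Add(35721, 6561), Rational(1, 2))), -486, Mul(-81, Pow(Add(35721, 6561), Rational(1, 2)))), 27671) = Add(Add(-24, Mul(-4, Pow(42282, Rational(1, 2))), -486, Mul(-81, Pow(42282, Rational(1, 2)))), 27671) = Add(Add(-24, Mul(-4, Mul(27, Pow(58, Rational(1, 2)))), -486, Mul(-81, Mul(27, Pow(58, Rational(1, 2))))), 27671) = Add(Add(-24, Mul(-108, Pow(58, Rational(1, 2))), -486, Mul(-2187, Pow(58, Rational(1, 2)))), 27671) = Add(Add(-510, Mul(-2295, Pow(58, Rational(1, 2)))), 27671) = Add(27161, Mul(-2295, Pow(58, Rational(1, 2))))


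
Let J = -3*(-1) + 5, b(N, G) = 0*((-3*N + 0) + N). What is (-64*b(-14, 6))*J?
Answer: 0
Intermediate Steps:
b(N, G) = 0 (b(N, G) = 0*(-3*N + N) = 0*(-2*N) = 0)
J = 8 (J = 3 + 5 = 8)
(-64*b(-14, 6))*J = -64*0*8 = 0*8 = 0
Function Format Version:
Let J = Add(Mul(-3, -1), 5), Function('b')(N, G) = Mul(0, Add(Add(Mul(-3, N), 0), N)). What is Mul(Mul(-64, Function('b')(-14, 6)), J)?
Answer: 0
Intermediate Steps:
Function('b')(N, G) = 0 (Function('b')(N, G) = Mul(0, Add(Mul(-3, N), N)) = Mul(0, Mul(-2, N)) = 0)
J = 8 (J = Add(3, 5) = 8)
Mul(Mul(-64, Function('b')(-14, 6)), J) = Mul(Mul(-64, 0), 8) = Mul(0, 8) = 0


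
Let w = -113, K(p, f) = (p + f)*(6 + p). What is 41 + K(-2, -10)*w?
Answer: 5465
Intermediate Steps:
K(p, f) = (6 + p)*(f + p) (K(p, f) = (f + p)*(6 + p) = (6 + p)*(f + p))
41 + K(-2, -10)*w = 41 + ((-2)² + 6*(-10) + 6*(-2) - 10*(-2))*(-113) = 41 + (4 - 60 - 12 + 20)*(-113) = 41 - 48*(-113) = 41 + 5424 = 5465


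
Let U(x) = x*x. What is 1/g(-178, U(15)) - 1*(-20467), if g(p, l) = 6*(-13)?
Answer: 1596425/78 ≈ 20467.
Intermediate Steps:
U(x) = x²
g(p, l) = -78
1/g(-178, U(15)) - 1*(-20467) = 1/(-78) - 1*(-20467) = -1/78 + 20467 = 1596425/78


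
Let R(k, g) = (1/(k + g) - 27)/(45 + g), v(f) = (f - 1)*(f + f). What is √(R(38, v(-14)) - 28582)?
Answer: I*√51854965565514/42594 ≈ 169.06*I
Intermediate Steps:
v(f) = 2*f*(-1 + f) (v(f) = (-1 + f)*(2*f) = 2*f*(-1 + f))
R(k, g) = (-27 + 1/(g + k))/(45 + g) (R(k, g) = (1/(g + k) - 27)/(45 + g) = (-27 + 1/(g + k))/(45 + g))
√(R(38, v(-14)) - 28582) = √((1 - 54*(-14)*(-1 - 14) - 27*38)/((2*(-14)*(-1 - 14))² + 45*(2*(-14)*(-1 - 14)) + 45*38 + (2*(-14)*(-1 - 14))*38) - 28582) = √((1 - 54*(-14)*(-15) - 1026)/((2*(-14)*(-15))² + 45*(2*(-14)*(-15)) + 1710 + (2*(-14)*(-15))*38) - 28582) = √((1 - 27*420 - 1026)/(420² + 45*420 + 1710 + 420*38) - 28582) = √((1 - 11340 - 1026)/(176400 + 18900 + 1710 + 15960) - 28582) = √(-12365/212970 - 28582) = √((1/212970)*(-12365) - 28582) = √(-2473/42594 - 28582) = √(-1217424181/42594) = I*√51854965565514/42594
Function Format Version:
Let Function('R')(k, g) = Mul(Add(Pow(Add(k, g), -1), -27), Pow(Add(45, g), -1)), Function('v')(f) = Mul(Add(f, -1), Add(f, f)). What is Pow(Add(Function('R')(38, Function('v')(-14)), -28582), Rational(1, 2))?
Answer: Mul(Rational(1, 42594), I, Pow(51854965565514, Rational(1, 2))) ≈ Mul(169.06, I)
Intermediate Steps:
Function('v')(f) = Mul(2, f, Add(-1, f)) (Function('v')(f) = Mul(Add(-1, f), Mul(2, f)) = Mul(2, f, Add(-1, f)))
Function('R')(k, g) = Mul(Pow(Add(45, g), -1), Add(-27, Pow(Add(g, k), -1))) (Function('R')(k, g) = Mul(Add(Pow(Add(g, k), -1), -27), Pow(Add(45, g), -1)) = Mul(Add(-27, Pow(Add(g, k), -1)), Pow(Add(45, g), -1)) = Mul(Pow(Add(45, g), -1), Add(-27, Pow(Add(g, k), -1))))
Pow(Add(Function('R')(38, Function('v')(-14)), -28582), Rational(1, 2)) = Pow(Add(Mul(Pow(Add(Pow(Mul(2, -14, Add(-1, -14)), 2), Mul(45, Mul(2, -14, Add(-1, -14))), Mul(45, 38), Mul(Mul(2, -14, Add(-1, -14)), 38)), -1), Add(1, Mul(-27, Mul(2, -14, Add(-1, -14))), Mul(-27, 38))), -28582), Rational(1, 2)) = Pow(Add(Mul(Pow(Add(Pow(Mul(2, -14, -15), 2), Mul(45, Mul(2, -14, -15)), 1710, Mul(Mul(2, -14, -15), 38)), -1), Add(1, Mul(-27, Mul(2, -14, -15)), -1026)), -28582), Rational(1, 2)) = Pow(Add(Mul(Pow(Add(Pow(420, 2), Mul(45, 420), 1710, Mul(420, 38)), -1), Add(1, Mul(-27, 420), -1026)), -28582), Rational(1, 2)) = Pow(Add(Mul(Pow(Add(176400, 18900, 1710, 15960), -1), Add(1, -11340, -1026)), -28582), Rational(1, 2)) = Pow(Add(Mul(Pow(212970, -1), -12365), -28582), Rational(1, 2)) = Pow(Add(Mul(Rational(1, 212970), -12365), -28582), Rational(1, 2)) = Pow(Add(Rational(-2473, 42594), -28582), Rational(1, 2)) = Pow(Rational(-1217424181, 42594), Rational(1, 2)) = Mul(Rational(1, 42594), I, Pow(51854965565514, Rational(1, 2)))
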